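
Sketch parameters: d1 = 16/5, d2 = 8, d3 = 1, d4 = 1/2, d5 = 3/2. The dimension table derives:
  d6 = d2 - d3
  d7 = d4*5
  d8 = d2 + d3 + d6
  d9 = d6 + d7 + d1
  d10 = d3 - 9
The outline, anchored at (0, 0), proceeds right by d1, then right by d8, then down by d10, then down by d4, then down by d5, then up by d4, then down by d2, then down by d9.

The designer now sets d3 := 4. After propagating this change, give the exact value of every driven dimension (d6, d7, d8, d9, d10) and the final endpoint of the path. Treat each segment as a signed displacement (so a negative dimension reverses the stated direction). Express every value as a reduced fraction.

d6 = 4
d7 = 5/2
d8 = 16
d9 = 97/10
d10 = -5
endpoint = (96/5, -71/5)

Apply edit: d3 := 4
  d6 = d2 - d3 = 4
  d7 = d4*5 = 5/2
  d8 = d2 + d3 + d6 = 16
  d9 = d6 + d7 + d1 = 97/10
  d10 = d3 - 9 = -5
Walk from origin (0, 0):
  seg 1: right by d1 = 16/5 → (16/5, 0)
  seg 2: right by d8 = 16 → (96/5, 0)
  seg 3: down by d10 = -5 → (96/5, 5)
  seg 4: down by d4 = 1/2 → (96/5, 9/2)
  seg 5: down by d5 = 3/2 → (96/5, 3)
  seg 6: up by d4 = 1/2 → (96/5, 7/2)
  seg 7: down by d2 = 8 → (96/5, -9/2)
  seg 8: down by d9 = 97/10 → (96/5, -71/5)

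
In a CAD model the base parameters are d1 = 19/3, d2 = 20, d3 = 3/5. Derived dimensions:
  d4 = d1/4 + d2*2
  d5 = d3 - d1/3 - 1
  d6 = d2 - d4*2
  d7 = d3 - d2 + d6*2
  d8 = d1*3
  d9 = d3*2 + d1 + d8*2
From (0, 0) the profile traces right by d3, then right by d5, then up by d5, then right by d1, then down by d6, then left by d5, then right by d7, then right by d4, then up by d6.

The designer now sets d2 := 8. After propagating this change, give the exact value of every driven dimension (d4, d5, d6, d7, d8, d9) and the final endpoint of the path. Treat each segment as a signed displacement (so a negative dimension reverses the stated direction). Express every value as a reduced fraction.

Apply edit: d2 := 8
  d4 = d1/4 + d2*2 = 211/12
  d5 = d3 - d1/3 - 1 = -113/45
  d6 = d2 - d4*2 = -163/6
  d7 = d3 - d2 + d6*2 = -926/15
  d8 = d1*3 = 19
  d9 = d3*2 + d1 + d8*2 = 683/15
Walk from origin (0, 0):
  seg 1: right by d3 = 3/5 → (3/5, 0)
  seg 2: right by d5 = -113/45 → (-86/45, 0)
  seg 3: up by d5 = -113/45 → (-86/45, -113/45)
  seg 4: right by d1 = 19/3 → (199/45, -113/45)
  seg 5: down by d6 = -163/6 → (199/45, 2219/90)
  seg 6: left by d5 = -113/45 → (104/15, 2219/90)
  seg 7: right by d7 = -926/15 → (-274/5, 2219/90)
  seg 8: right by d4 = 211/12 → (-2233/60, 2219/90)
  seg 9: up by d6 = -163/6 → (-2233/60, -113/45)

d4 = 211/12
d5 = -113/45
d6 = -163/6
d7 = -926/15
d8 = 19
d9 = 683/15
endpoint = (-2233/60, -113/45)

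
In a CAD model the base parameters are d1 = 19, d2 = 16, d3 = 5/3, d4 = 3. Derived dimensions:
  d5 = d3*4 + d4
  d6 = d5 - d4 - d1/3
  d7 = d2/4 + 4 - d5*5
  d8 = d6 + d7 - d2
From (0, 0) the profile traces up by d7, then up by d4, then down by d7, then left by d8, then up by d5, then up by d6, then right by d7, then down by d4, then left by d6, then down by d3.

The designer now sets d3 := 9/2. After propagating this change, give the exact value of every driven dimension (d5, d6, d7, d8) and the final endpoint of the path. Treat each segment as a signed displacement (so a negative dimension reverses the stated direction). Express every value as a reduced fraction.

Apply edit: d3 := 9/2
  d5 = d3*4 + d4 = 21
  d6 = d5 - d4 - d1/3 = 35/3
  d7 = d2/4 + 4 - d5*5 = -97
  d8 = d6 + d7 - d2 = -304/3
Walk from origin (0, 0):
  seg 1: up by d7 = -97 → (0, -97)
  seg 2: up by d4 = 3 → (0, -94)
  seg 3: down by d7 = -97 → (0, 3)
  seg 4: left by d8 = -304/3 → (304/3, 3)
  seg 5: up by d5 = 21 → (304/3, 24)
  seg 6: up by d6 = 35/3 → (304/3, 107/3)
  seg 7: right by d7 = -97 → (13/3, 107/3)
  seg 8: down by d4 = 3 → (13/3, 98/3)
  seg 9: left by d6 = 35/3 → (-22/3, 98/3)
  seg 10: down by d3 = 9/2 → (-22/3, 169/6)

d5 = 21
d6 = 35/3
d7 = -97
d8 = -304/3
endpoint = (-22/3, 169/6)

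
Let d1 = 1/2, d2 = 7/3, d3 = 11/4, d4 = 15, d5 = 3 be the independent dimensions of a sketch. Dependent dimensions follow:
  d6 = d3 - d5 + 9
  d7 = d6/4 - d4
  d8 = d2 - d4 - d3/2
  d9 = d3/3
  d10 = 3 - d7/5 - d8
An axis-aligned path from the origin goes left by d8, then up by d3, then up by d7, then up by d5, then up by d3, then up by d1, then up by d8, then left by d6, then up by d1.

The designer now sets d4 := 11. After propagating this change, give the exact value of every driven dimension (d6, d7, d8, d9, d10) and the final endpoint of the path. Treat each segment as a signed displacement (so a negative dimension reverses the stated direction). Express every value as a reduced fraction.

Apply edit: d4 := 11
  d6 = d3 - d5 + 9 = 35/4
  d7 = d6/4 - d4 = -141/16
  d8 = d2 - d4 - d3/2 = -241/24
  d9 = d3/3 = 11/12
  d10 = 3 - d7/5 - d8 = 3553/240
Walk from origin (0, 0):
  seg 1: left by d8 = -241/24 → (241/24, 0)
  seg 2: up by d3 = 11/4 → (241/24, 11/4)
  seg 3: up by d7 = -141/16 → (241/24, -97/16)
  seg 4: up by d5 = 3 → (241/24, -49/16)
  seg 5: up by d3 = 11/4 → (241/24, -5/16)
  seg 6: up by d1 = 1/2 → (241/24, 3/16)
  seg 7: up by d8 = -241/24 → (241/24, -473/48)
  seg 8: left by d6 = 35/4 → (31/24, -473/48)
  seg 9: up by d1 = 1/2 → (31/24, -449/48)

d6 = 35/4
d7 = -141/16
d8 = -241/24
d9 = 11/12
d10 = 3553/240
endpoint = (31/24, -449/48)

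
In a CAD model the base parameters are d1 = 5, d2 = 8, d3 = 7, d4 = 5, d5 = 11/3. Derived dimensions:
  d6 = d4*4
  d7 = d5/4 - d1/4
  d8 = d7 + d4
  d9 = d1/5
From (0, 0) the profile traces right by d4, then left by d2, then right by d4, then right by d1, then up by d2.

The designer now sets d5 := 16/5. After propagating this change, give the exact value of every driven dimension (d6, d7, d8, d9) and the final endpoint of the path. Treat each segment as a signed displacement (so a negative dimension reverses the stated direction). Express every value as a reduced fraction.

d6 = 20
d7 = -9/20
d8 = 91/20
d9 = 1
endpoint = (7, 8)

Apply edit: d5 := 16/5
  d6 = d4*4 = 20
  d7 = d5/4 - d1/4 = -9/20
  d8 = d7 + d4 = 91/20
  d9 = d1/5 = 1
Walk from origin (0, 0):
  seg 1: right by d4 = 5 → (5, 0)
  seg 2: left by d2 = 8 → (-3, 0)
  seg 3: right by d4 = 5 → (2, 0)
  seg 4: right by d1 = 5 → (7, 0)
  seg 5: up by d2 = 8 → (7, 8)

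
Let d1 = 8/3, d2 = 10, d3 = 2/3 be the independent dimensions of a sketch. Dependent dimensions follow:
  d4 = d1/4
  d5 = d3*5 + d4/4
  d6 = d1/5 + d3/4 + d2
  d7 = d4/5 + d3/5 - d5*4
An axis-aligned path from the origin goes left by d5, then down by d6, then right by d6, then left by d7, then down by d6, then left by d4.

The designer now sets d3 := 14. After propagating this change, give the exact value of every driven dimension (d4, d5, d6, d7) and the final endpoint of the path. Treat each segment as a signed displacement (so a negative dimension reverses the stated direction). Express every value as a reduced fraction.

d4 = 2/3
d5 = 421/6
d6 = 421/30
d7 = -4166/15
endpoint = (3314/15, -421/15)

Apply edit: d3 := 14
  d4 = d1/4 = 2/3
  d5 = d3*5 + d4/4 = 421/6
  d6 = d1/5 + d3/4 + d2 = 421/30
  d7 = d4/5 + d3/5 - d5*4 = -4166/15
Walk from origin (0, 0):
  seg 1: left by d5 = 421/6 → (-421/6, 0)
  seg 2: down by d6 = 421/30 → (-421/6, -421/30)
  seg 3: right by d6 = 421/30 → (-842/15, -421/30)
  seg 4: left by d7 = -4166/15 → (1108/5, -421/30)
  seg 5: down by d6 = 421/30 → (1108/5, -421/15)
  seg 6: left by d4 = 2/3 → (3314/15, -421/15)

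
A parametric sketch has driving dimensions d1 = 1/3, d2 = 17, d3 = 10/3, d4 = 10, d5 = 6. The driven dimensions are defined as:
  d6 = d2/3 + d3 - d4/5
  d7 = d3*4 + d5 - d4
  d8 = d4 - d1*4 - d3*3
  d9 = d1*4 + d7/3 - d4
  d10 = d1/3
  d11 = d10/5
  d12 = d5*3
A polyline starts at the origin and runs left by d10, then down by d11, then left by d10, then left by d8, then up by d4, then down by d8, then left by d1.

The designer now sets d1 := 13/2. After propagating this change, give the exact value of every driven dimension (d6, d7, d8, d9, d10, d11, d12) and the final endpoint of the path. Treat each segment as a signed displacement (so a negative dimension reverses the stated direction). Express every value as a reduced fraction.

Apply edit: d1 := 13/2
  d6 = d2/3 + d3 - d4/5 = 7
  d7 = d3*4 + d5 - d4 = 28/3
  d8 = d4 - d1*4 - d3*3 = -26
  d9 = d1*4 + d7/3 - d4 = 172/9
  d10 = d1/3 = 13/6
  d11 = d10/5 = 13/30
  d12 = d5*3 = 18
Walk from origin (0, 0):
  seg 1: left by d10 = 13/6 → (-13/6, 0)
  seg 2: down by d11 = 13/30 → (-13/6, -13/30)
  seg 3: left by d10 = 13/6 → (-13/3, -13/30)
  seg 4: left by d8 = -26 → (65/3, -13/30)
  seg 5: up by d4 = 10 → (65/3, 287/30)
  seg 6: down by d8 = -26 → (65/3, 1067/30)
  seg 7: left by d1 = 13/2 → (91/6, 1067/30)

d6 = 7
d7 = 28/3
d8 = -26
d9 = 172/9
d10 = 13/6
d11 = 13/30
d12 = 18
endpoint = (91/6, 1067/30)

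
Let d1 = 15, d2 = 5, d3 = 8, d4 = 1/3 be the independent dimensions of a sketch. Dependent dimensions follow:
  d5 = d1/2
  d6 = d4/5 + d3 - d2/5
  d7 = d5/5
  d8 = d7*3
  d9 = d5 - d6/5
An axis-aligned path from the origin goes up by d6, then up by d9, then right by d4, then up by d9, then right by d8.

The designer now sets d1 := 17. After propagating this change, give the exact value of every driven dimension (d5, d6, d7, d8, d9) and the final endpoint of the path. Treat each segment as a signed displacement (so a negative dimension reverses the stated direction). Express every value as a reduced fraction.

d5 = 17/2
d6 = 106/15
d7 = 17/10
d8 = 51/10
d9 = 1063/150
endpoint = (163/30, 531/25)

Apply edit: d1 := 17
  d5 = d1/2 = 17/2
  d6 = d4/5 + d3 - d2/5 = 106/15
  d7 = d5/5 = 17/10
  d8 = d7*3 = 51/10
  d9 = d5 - d6/5 = 1063/150
Walk from origin (0, 0):
  seg 1: up by d6 = 106/15 → (0, 106/15)
  seg 2: up by d9 = 1063/150 → (0, 2123/150)
  seg 3: right by d4 = 1/3 → (1/3, 2123/150)
  seg 4: up by d9 = 1063/150 → (1/3, 531/25)
  seg 5: right by d8 = 51/10 → (163/30, 531/25)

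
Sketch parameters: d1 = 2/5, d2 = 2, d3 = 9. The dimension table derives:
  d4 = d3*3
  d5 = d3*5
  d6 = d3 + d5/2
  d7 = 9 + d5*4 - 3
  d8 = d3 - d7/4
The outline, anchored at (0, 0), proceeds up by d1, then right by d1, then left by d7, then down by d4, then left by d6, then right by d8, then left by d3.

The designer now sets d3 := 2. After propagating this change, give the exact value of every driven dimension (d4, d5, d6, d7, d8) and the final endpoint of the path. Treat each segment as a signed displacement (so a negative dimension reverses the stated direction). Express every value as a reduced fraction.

Apply edit: d3 := 2
  d4 = d3*3 = 6
  d5 = d3*5 = 10
  d6 = d3 + d5/2 = 7
  d7 = 9 + d5*4 - 3 = 46
  d8 = d3 - d7/4 = -19/2
Walk from origin (0, 0):
  seg 1: up by d1 = 2/5 → (0, 2/5)
  seg 2: right by d1 = 2/5 → (2/5, 2/5)
  seg 3: left by d7 = 46 → (-228/5, 2/5)
  seg 4: down by d4 = 6 → (-228/5, -28/5)
  seg 5: left by d6 = 7 → (-263/5, -28/5)
  seg 6: right by d8 = -19/2 → (-621/10, -28/5)
  seg 7: left by d3 = 2 → (-641/10, -28/5)

d4 = 6
d5 = 10
d6 = 7
d7 = 46
d8 = -19/2
endpoint = (-641/10, -28/5)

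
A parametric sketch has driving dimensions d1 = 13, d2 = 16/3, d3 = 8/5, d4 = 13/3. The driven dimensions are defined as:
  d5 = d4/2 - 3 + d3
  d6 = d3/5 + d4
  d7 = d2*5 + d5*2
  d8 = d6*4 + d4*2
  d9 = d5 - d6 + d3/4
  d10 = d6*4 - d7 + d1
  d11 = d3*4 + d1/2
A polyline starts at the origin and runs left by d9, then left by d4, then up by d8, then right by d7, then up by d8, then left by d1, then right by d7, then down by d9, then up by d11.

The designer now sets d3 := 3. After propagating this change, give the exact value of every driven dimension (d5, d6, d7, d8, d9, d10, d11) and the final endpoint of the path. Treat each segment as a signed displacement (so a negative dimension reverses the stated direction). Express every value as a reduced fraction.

d5 = 13/6
d6 = 74/15
d7 = 31
d8 = 142/5
d9 = -121/60
d10 = 26/15
d11 = 37/2
endpoint = (2801/60, 4639/60)

Apply edit: d3 := 3
  d5 = d4/2 - 3 + d3 = 13/6
  d6 = d3/5 + d4 = 74/15
  d7 = d2*5 + d5*2 = 31
  d8 = d6*4 + d4*2 = 142/5
  d9 = d5 - d6 + d3/4 = -121/60
  d10 = d6*4 - d7 + d1 = 26/15
  d11 = d3*4 + d1/2 = 37/2
Walk from origin (0, 0):
  seg 1: left by d9 = -121/60 → (121/60, 0)
  seg 2: left by d4 = 13/3 → (-139/60, 0)
  seg 3: up by d8 = 142/5 → (-139/60, 142/5)
  seg 4: right by d7 = 31 → (1721/60, 142/5)
  seg 5: up by d8 = 142/5 → (1721/60, 284/5)
  seg 6: left by d1 = 13 → (941/60, 284/5)
  seg 7: right by d7 = 31 → (2801/60, 284/5)
  seg 8: down by d9 = -121/60 → (2801/60, 3529/60)
  seg 9: up by d11 = 37/2 → (2801/60, 4639/60)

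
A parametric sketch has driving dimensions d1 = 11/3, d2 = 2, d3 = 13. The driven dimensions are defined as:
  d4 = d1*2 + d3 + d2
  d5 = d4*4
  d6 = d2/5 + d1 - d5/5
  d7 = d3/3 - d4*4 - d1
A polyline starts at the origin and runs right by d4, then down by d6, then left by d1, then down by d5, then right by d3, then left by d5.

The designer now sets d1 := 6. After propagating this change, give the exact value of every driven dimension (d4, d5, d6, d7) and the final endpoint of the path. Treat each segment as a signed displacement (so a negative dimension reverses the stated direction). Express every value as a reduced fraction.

d4 = 27
d5 = 108
d6 = -76/5
d7 = -329/3
endpoint = (-74, -464/5)

Apply edit: d1 := 6
  d4 = d1*2 + d3 + d2 = 27
  d5 = d4*4 = 108
  d6 = d2/5 + d1 - d5/5 = -76/5
  d7 = d3/3 - d4*4 - d1 = -329/3
Walk from origin (0, 0):
  seg 1: right by d4 = 27 → (27, 0)
  seg 2: down by d6 = -76/5 → (27, 76/5)
  seg 3: left by d1 = 6 → (21, 76/5)
  seg 4: down by d5 = 108 → (21, -464/5)
  seg 5: right by d3 = 13 → (34, -464/5)
  seg 6: left by d5 = 108 → (-74, -464/5)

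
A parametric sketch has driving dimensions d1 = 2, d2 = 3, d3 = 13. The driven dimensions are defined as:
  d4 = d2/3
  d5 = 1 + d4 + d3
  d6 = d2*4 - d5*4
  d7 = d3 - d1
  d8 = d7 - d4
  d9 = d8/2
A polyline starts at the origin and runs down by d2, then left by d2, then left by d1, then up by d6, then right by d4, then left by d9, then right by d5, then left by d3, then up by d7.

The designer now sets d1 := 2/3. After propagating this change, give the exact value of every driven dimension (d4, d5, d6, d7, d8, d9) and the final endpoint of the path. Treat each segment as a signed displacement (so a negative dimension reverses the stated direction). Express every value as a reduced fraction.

Apply edit: d1 := 2/3
  d4 = d2/3 = 1
  d5 = 1 + d4 + d3 = 15
  d6 = d2*4 - d5*4 = -48
  d7 = d3 - d1 = 37/3
  d8 = d7 - d4 = 34/3
  d9 = d8/2 = 17/3
Walk from origin (0, 0):
  seg 1: down by d2 = 3 → (0, -3)
  seg 2: left by d2 = 3 → (-3, -3)
  seg 3: left by d1 = 2/3 → (-11/3, -3)
  seg 4: up by d6 = -48 → (-11/3, -51)
  seg 5: right by d4 = 1 → (-8/3, -51)
  seg 6: left by d9 = 17/3 → (-25/3, -51)
  seg 7: right by d5 = 15 → (20/3, -51)
  seg 8: left by d3 = 13 → (-19/3, -51)
  seg 9: up by d7 = 37/3 → (-19/3, -116/3)

d4 = 1
d5 = 15
d6 = -48
d7 = 37/3
d8 = 34/3
d9 = 17/3
endpoint = (-19/3, -116/3)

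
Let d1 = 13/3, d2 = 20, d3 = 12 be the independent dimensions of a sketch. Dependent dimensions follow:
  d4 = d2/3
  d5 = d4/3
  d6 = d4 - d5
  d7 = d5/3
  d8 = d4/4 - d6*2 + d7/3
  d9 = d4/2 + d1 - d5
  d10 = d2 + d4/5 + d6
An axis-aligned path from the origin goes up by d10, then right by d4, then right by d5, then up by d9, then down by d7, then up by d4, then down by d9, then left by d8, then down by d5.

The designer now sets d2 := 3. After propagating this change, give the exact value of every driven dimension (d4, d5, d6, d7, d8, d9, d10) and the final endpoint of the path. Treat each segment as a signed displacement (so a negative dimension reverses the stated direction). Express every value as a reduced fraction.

Apply edit: d2 := 3
  d4 = d2/3 = 1
  d5 = d4/3 = 1/3
  d6 = d4 - d5 = 2/3
  d7 = d5/3 = 1/9
  d8 = d4/4 - d6*2 + d7/3 = -113/108
  d9 = d4/2 + d1 - d5 = 9/2
  d10 = d2 + d4/5 + d6 = 58/15
Walk from origin (0, 0):
  seg 1: up by d10 = 58/15 → (0, 58/15)
  seg 2: right by d4 = 1 → (1, 58/15)
  seg 3: right by d5 = 1/3 → (4/3, 58/15)
  seg 4: up by d9 = 9/2 → (4/3, 251/30)
  seg 5: down by d7 = 1/9 → (4/3, 743/90)
  seg 6: up by d4 = 1 → (4/3, 833/90)
  seg 7: down by d9 = 9/2 → (4/3, 214/45)
  seg 8: left by d8 = -113/108 → (257/108, 214/45)
  seg 9: down by d5 = 1/3 → (257/108, 199/45)

d4 = 1
d5 = 1/3
d6 = 2/3
d7 = 1/9
d8 = -113/108
d9 = 9/2
d10 = 58/15
endpoint = (257/108, 199/45)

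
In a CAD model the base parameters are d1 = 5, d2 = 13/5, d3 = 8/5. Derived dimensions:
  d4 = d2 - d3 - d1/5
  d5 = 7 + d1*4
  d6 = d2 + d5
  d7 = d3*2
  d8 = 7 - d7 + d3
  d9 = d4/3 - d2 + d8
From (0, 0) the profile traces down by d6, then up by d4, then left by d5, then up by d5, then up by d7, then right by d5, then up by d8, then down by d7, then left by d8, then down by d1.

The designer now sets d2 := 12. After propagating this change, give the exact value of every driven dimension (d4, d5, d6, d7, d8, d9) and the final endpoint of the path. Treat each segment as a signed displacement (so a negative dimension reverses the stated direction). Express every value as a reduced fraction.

d4 = 47/5
d5 = 27
d6 = 39
d7 = 16/5
d8 = 27/5
d9 = -52/15
endpoint = (-27/5, -11/5)

Apply edit: d2 := 12
  d4 = d2 - d3 - d1/5 = 47/5
  d5 = 7 + d1*4 = 27
  d6 = d2 + d5 = 39
  d7 = d3*2 = 16/5
  d8 = 7 - d7 + d3 = 27/5
  d9 = d4/3 - d2 + d8 = -52/15
Walk from origin (0, 0):
  seg 1: down by d6 = 39 → (0, -39)
  seg 2: up by d4 = 47/5 → (0, -148/5)
  seg 3: left by d5 = 27 → (-27, -148/5)
  seg 4: up by d5 = 27 → (-27, -13/5)
  seg 5: up by d7 = 16/5 → (-27, 3/5)
  seg 6: right by d5 = 27 → (0, 3/5)
  seg 7: up by d8 = 27/5 → (0, 6)
  seg 8: down by d7 = 16/5 → (0, 14/5)
  seg 9: left by d8 = 27/5 → (-27/5, 14/5)
  seg 10: down by d1 = 5 → (-27/5, -11/5)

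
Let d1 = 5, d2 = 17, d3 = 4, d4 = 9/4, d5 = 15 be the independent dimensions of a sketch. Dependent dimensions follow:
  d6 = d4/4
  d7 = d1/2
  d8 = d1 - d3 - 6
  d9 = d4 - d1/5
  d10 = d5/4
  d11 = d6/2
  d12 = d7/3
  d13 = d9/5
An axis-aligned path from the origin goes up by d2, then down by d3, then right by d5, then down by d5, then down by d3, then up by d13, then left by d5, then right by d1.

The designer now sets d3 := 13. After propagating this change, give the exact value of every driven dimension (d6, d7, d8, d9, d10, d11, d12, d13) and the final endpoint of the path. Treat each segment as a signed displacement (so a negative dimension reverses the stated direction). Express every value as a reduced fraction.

Apply edit: d3 := 13
  d6 = d4/4 = 9/16
  d7 = d1/2 = 5/2
  d8 = d1 - d3 - 6 = -14
  d9 = d4 - d1/5 = 5/4
  d10 = d5/4 = 15/4
  d11 = d6/2 = 9/32
  d12 = d7/3 = 5/6
  d13 = d9/5 = 1/4
Walk from origin (0, 0):
  seg 1: up by d2 = 17 → (0, 17)
  seg 2: down by d3 = 13 → (0, 4)
  seg 3: right by d5 = 15 → (15, 4)
  seg 4: down by d5 = 15 → (15, -11)
  seg 5: down by d3 = 13 → (15, -24)
  seg 6: up by d13 = 1/4 → (15, -95/4)
  seg 7: left by d5 = 15 → (0, -95/4)
  seg 8: right by d1 = 5 → (5, -95/4)

d6 = 9/16
d7 = 5/2
d8 = -14
d9 = 5/4
d10 = 15/4
d11 = 9/32
d12 = 5/6
d13 = 1/4
endpoint = (5, -95/4)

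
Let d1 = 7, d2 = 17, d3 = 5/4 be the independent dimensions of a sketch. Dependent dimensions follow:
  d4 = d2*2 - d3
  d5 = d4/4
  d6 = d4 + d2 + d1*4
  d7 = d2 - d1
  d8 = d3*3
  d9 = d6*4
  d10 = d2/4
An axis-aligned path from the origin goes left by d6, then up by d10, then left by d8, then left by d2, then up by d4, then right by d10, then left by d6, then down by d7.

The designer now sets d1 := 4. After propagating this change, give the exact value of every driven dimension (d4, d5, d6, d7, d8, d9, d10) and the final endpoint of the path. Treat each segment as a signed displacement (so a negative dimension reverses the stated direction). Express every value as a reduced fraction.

d4 = 131/4
d5 = 131/16
d6 = 263/4
d7 = 13
d8 = 15/4
d9 = 263
d10 = 17/4
endpoint = (-148, 24)

Apply edit: d1 := 4
  d4 = d2*2 - d3 = 131/4
  d5 = d4/4 = 131/16
  d6 = d4 + d2 + d1*4 = 263/4
  d7 = d2 - d1 = 13
  d8 = d3*3 = 15/4
  d9 = d6*4 = 263
  d10 = d2/4 = 17/4
Walk from origin (0, 0):
  seg 1: left by d6 = 263/4 → (-263/4, 0)
  seg 2: up by d10 = 17/4 → (-263/4, 17/4)
  seg 3: left by d8 = 15/4 → (-139/2, 17/4)
  seg 4: left by d2 = 17 → (-173/2, 17/4)
  seg 5: up by d4 = 131/4 → (-173/2, 37)
  seg 6: right by d10 = 17/4 → (-329/4, 37)
  seg 7: left by d6 = 263/4 → (-148, 37)
  seg 8: down by d7 = 13 → (-148, 24)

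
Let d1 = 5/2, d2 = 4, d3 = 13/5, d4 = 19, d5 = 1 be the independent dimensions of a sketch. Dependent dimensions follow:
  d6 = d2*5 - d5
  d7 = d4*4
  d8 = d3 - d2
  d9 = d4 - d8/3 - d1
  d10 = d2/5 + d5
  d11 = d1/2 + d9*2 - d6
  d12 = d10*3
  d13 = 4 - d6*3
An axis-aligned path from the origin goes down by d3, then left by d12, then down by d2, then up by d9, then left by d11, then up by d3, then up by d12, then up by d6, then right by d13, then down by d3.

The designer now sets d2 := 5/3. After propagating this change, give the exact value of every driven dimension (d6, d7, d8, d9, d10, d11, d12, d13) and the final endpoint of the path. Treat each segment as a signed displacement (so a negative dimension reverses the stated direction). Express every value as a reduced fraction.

Apply edit: d2 := 5/3
  d6 = d2*5 - d5 = 22/3
  d7 = d4*4 = 76
  d8 = d3 - d2 = 14/15
  d9 = d4 - d8/3 - d1 = 1457/90
  d10 = d2/5 + d5 = 4/3
  d11 = d1/2 + d9*2 - d6 = 4733/180
  d12 = d10*3 = 4
  d13 = 4 - d6*3 = -18
Walk from origin (0, 0):
  seg 1: down by d3 = 13/5 → (0, -13/5)
  seg 2: left by d12 = 4 → (-4, -13/5)
  seg 3: down by d2 = 5/3 → (-4, -64/15)
  seg 4: up by d9 = 1457/90 → (-4, 1073/90)
  seg 5: left by d11 = 4733/180 → (-5453/180, 1073/90)
  seg 6: up by d3 = 13/5 → (-5453/180, 1307/90)
  seg 7: up by d12 = 4 → (-5453/180, 1667/90)
  seg 8: up by d6 = 22/3 → (-5453/180, 2327/90)
  seg 9: right by d13 = -18 → (-8693/180, 2327/90)
  seg 10: down by d3 = 13/5 → (-8693/180, 2093/90)

d6 = 22/3
d7 = 76
d8 = 14/15
d9 = 1457/90
d10 = 4/3
d11 = 4733/180
d12 = 4
d13 = -18
endpoint = (-8693/180, 2093/90)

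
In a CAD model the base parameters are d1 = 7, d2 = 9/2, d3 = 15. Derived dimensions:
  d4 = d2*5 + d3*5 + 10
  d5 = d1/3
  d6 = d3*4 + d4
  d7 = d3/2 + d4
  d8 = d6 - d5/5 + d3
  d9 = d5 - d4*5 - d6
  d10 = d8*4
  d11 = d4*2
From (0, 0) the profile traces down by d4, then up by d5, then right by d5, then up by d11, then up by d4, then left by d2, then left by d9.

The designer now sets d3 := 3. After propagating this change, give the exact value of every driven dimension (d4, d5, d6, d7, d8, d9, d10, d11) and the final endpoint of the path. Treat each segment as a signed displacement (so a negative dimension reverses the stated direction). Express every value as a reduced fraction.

d4 = 95/2
d5 = 7/3
d6 = 119/2
d7 = 49
d8 = 1861/30
d9 = -884/3
d10 = 3722/15
d11 = 95
endpoint = (585/2, 292/3)

Apply edit: d3 := 3
  d4 = d2*5 + d3*5 + 10 = 95/2
  d5 = d1/3 = 7/3
  d6 = d3*4 + d4 = 119/2
  d7 = d3/2 + d4 = 49
  d8 = d6 - d5/5 + d3 = 1861/30
  d9 = d5 - d4*5 - d6 = -884/3
  d10 = d8*4 = 3722/15
  d11 = d4*2 = 95
Walk from origin (0, 0):
  seg 1: down by d4 = 95/2 → (0, -95/2)
  seg 2: up by d5 = 7/3 → (0, -271/6)
  seg 3: right by d5 = 7/3 → (7/3, -271/6)
  seg 4: up by d11 = 95 → (7/3, 299/6)
  seg 5: up by d4 = 95/2 → (7/3, 292/3)
  seg 6: left by d2 = 9/2 → (-13/6, 292/3)
  seg 7: left by d9 = -884/3 → (585/2, 292/3)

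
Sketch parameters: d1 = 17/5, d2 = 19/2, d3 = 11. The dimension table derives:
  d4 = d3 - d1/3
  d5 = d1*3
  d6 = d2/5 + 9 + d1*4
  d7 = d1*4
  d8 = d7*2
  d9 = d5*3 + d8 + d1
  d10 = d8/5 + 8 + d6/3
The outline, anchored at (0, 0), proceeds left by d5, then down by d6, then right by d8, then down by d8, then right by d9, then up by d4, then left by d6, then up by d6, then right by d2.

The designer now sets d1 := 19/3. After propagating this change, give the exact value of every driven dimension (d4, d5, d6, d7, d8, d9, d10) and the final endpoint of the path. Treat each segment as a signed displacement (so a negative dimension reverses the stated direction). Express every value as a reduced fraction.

Apply edit: d1 := 19/3
  d4 = d3 - d1/3 = 80/9
  d5 = d1*3 = 19
  d6 = d2/5 + 9 + d1*4 = 1087/30
  d7 = d1*4 = 76/3
  d8 = d7*2 = 152/3
  d9 = d5*3 + d8 + d1 = 114
  d10 = d8/5 + 8 + d6/3 = 2719/90
Walk from origin (0, 0):
  seg 1: left by d5 = 19 → (-19, 0)
  seg 2: down by d6 = 1087/30 → (-19, -1087/30)
  seg 3: right by d8 = 152/3 → (95/3, -1087/30)
  seg 4: down by d8 = 152/3 → (95/3, -869/10)
  seg 5: right by d9 = 114 → (437/3, -869/10)
  seg 6: up by d4 = 80/9 → (437/3, -7021/90)
  seg 7: left by d6 = 1087/30 → (3283/30, -7021/90)
  seg 8: up by d6 = 1087/30 → (3283/30, -376/9)
  seg 9: right by d2 = 19/2 → (1784/15, -376/9)

d4 = 80/9
d5 = 19
d6 = 1087/30
d7 = 76/3
d8 = 152/3
d9 = 114
d10 = 2719/90
endpoint = (1784/15, -376/9)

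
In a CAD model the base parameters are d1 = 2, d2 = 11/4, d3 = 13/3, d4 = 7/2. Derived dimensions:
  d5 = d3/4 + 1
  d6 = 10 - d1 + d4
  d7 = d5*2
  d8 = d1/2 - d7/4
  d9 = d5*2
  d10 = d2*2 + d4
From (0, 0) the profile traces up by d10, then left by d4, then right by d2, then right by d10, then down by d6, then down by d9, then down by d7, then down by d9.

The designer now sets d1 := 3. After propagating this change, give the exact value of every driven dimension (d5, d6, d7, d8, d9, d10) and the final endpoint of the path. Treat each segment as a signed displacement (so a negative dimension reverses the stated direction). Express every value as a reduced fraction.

d5 = 25/12
d6 = 21/2
d7 = 25/6
d8 = 11/24
d9 = 25/6
d10 = 9
endpoint = (33/4, -14)

Apply edit: d1 := 3
  d5 = d3/4 + 1 = 25/12
  d6 = 10 - d1 + d4 = 21/2
  d7 = d5*2 = 25/6
  d8 = d1/2 - d7/4 = 11/24
  d9 = d5*2 = 25/6
  d10 = d2*2 + d4 = 9
Walk from origin (0, 0):
  seg 1: up by d10 = 9 → (0, 9)
  seg 2: left by d4 = 7/2 → (-7/2, 9)
  seg 3: right by d2 = 11/4 → (-3/4, 9)
  seg 4: right by d10 = 9 → (33/4, 9)
  seg 5: down by d6 = 21/2 → (33/4, -3/2)
  seg 6: down by d9 = 25/6 → (33/4, -17/3)
  seg 7: down by d7 = 25/6 → (33/4, -59/6)
  seg 8: down by d9 = 25/6 → (33/4, -14)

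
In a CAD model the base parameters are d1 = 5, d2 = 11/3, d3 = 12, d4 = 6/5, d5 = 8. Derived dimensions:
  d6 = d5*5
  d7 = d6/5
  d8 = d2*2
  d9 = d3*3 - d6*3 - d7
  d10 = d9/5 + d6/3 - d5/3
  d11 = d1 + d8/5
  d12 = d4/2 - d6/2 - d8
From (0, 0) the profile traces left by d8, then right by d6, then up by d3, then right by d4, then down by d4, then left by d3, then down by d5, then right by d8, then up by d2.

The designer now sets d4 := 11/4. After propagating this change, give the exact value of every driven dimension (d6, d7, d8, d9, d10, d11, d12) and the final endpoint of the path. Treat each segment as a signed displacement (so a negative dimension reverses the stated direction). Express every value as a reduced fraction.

d6 = 40
d7 = 8
d8 = 22/3
d9 = -92
d10 = -116/15
d11 = 97/15
d12 = -623/24
endpoint = (123/4, 59/12)

Apply edit: d4 := 11/4
  d6 = d5*5 = 40
  d7 = d6/5 = 8
  d8 = d2*2 = 22/3
  d9 = d3*3 - d6*3 - d7 = -92
  d10 = d9/5 + d6/3 - d5/3 = -116/15
  d11 = d1 + d8/5 = 97/15
  d12 = d4/2 - d6/2 - d8 = -623/24
Walk from origin (0, 0):
  seg 1: left by d8 = 22/3 → (-22/3, 0)
  seg 2: right by d6 = 40 → (98/3, 0)
  seg 3: up by d3 = 12 → (98/3, 12)
  seg 4: right by d4 = 11/4 → (425/12, 12)
  seg 5: down by d4 = 11/4 → (425/12, 37/4)
  seg 6: left by d3 = 12 → (281/12, 37/4)
  seg 7: down by d5 = 8 → (281/12, 5/4)
  seg 8: right by d8 = 22/3 → (123/4, 5/4)
  seg 9: up by d2 = 11/3 → (123/4, 59/12)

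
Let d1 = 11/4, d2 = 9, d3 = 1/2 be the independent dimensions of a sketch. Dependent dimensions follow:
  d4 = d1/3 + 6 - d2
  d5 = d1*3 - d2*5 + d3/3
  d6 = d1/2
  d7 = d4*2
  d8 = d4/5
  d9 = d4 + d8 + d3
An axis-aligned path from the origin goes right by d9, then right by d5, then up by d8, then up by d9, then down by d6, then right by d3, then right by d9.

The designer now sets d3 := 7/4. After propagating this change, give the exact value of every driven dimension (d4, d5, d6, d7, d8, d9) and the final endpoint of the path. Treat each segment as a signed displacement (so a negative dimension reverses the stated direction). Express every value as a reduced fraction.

d4 = -25/12
d5 = -217/6
d6 = 11/8
d7 = -25/6
d8 = -5/12
d9 = -3/4
endpoint = (-431/12, -61/24)

Apply edit: d3 := 7/4
  d4 = d1/3 + 6 - d2 = -25/12
  d5 = d1*3 - d2*5 + d3/3 = -217/6
  d6 = d1/2 = 11/8
  d7 = d4*2 = -25/6
  d8 = d4/5 = -5/12
  d9 = d4 + d8 + d3 = -3/4
Walk from origin (0, 0):
  seg 1: right by d9 = -3/4 → (-3/4, 0)
  seg 2: right by d5 = -217/6 → (-443/12, 0)
  seg 3: up by d8 = -5/12 → (-443/12, -5/12)
  seg 4: up by d9 = -3/4 → (-443/12, -7/6)
  seg 5: down by d6 = 11/8 → (-443/12, -61/24)
  seg 6: right by d3 = 7/4 → (-211/6, -61/24)
  seg 7: right by d9 = -3/4 → (-431/12, -61/24)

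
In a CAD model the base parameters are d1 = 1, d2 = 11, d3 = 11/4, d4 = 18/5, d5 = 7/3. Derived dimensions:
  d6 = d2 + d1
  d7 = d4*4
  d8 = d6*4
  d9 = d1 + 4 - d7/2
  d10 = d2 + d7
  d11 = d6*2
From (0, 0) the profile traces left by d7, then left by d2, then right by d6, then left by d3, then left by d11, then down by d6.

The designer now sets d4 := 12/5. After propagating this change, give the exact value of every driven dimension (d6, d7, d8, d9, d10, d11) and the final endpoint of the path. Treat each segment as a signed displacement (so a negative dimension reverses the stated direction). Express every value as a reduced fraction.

Apply edit: d4 := 12/5
  d6 = d2 + d1 = 12
  d7 = d4*4 = 48/5
  d8 = d6*4 = 48
  d9 = d1 + 4 - d7/2 = 1/5
  d10 = d2 + d7 = 103/5
  d11 = d6*2 = 24
Walk from origin (0, 0):
  seg 1: left by d7 = 48/5 → (-48/5, 0)
  seg 2: left by d2 = 11 → (-103/5, 0)
  seg 3: right by d6 = 12 → (-43/5, 0)
  seg 4: left by d3 = 11/4 → (-227/20, 0)
  seg 5: left by d11 = 24 → (-707/20, 0)
  seg 6: down by d6 = 12 → (-707/20, -12)

d6 = 12
d7 = 48/5
d8 = 48
d9 = 1/5
d10 = 103/5
d11 = 24
endpoint = (-707/20, -12)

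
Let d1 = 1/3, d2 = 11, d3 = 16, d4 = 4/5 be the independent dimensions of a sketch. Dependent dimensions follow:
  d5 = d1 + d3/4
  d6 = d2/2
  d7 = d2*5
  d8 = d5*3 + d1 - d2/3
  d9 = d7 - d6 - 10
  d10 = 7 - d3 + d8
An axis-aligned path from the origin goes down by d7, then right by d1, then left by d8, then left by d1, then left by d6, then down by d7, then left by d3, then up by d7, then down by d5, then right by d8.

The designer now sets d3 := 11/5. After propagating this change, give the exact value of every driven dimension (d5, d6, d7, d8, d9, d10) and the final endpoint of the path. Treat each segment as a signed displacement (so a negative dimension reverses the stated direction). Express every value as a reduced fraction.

d5 = 53/60
d6 = 11/2
d7 = 55
d8 = -41/60
d9 = 79/2
d10 = 247/60
endpoint = (-77/10, -3353/60)

Apply edit: d3 := 11/5
  d5 = d1 + d3/4 = 53/60
  d6 = d2/2 = 11/2
  d7 = d2*5 = 55
  d8 = d5*3 + d1 - d2/3 = -41/60
  d9 = d7 - d6 - 10 = 79/2
  d10 = 7 - d3 + d8 = 247/60
Walk from origin (0, 0):
  seg 1: down by d7 = 55 → (0, -55)
  seg 2: right by d1 = 1/3 → (1/3, -55)
  seg 3: left by d8 = -41/60 → (61/60, -55)
  seg 4: left by d1 = 1/3 → (41/60, -55)
  seg 5: left by d6 = 11/2 → (-289/60, -55)
  seg 6: down by d7 = 55 → (-289/60, -110)
  seg 7: left by d3 = 11/5 → (-421/60, -110)
  seg 8: up by d7 = 55 → (-421/60, -55)
  seg 9: down by d5 = 53/60 → (-421/60, -3353/60)
  seg 10: right by d8 = -41/60 → (-77/10, -3353/60)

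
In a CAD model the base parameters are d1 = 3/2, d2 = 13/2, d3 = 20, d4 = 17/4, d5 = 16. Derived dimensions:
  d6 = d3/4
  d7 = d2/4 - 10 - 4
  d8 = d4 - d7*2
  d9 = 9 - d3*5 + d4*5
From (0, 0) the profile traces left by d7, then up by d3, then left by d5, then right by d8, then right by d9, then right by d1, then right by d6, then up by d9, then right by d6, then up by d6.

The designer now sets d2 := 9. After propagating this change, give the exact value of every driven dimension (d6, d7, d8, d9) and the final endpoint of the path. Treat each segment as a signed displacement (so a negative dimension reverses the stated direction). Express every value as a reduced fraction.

Apply edit: d2 := 9
  d6 = d3/4 = 5
  d7 = d2/4 - 10 - 4 = -47/4
  d8 = d4 - d7*2 = 111/4
  d9 = 9 - d3*5 + d4*5 = -279/4
Walk from origin (0, 0):
  seg 1: left by d7 = -47/4 → (47/4, 0)
  seg 2: up by d3 = 20 → (47/4, 20)
  seg 3: left by d5 = 16 → (-17/4, 20)
  seg 4: right by d8 = 111/4 → (47/2, 20)
  seg 5: right by d9 = -279/4 → (-185/4, 20)
  seg 6: right by d1 = 3/2 → (-179/4, 20)
  seg 7: right by d6 = 5 → (-159/4, 20)
  seg 8: up by d9 = -279/4 → (-159/4, -199/4)
  seg 9: right by d6 = 5 → (-139/4, -199/4)
  seg 10: up by d6 = 5 → (-139/4, -179/4)

d6 = 5
d7 = -47/4
d8 = 111/4
d9 = -279/4
endpoint = (-139/4, -179/4)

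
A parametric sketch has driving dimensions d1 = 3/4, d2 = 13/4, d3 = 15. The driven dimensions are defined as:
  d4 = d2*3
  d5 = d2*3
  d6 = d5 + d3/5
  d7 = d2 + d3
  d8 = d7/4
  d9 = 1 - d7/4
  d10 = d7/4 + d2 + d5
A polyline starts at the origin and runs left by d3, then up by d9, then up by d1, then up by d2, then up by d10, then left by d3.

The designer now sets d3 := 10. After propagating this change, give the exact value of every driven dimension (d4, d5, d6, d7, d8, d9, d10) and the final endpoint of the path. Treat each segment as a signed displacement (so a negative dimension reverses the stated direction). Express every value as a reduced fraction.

Apply edit: d3 := 10
  d4 = d2*3 = 39/4
  d5 = d2*3 = 39/4
  d6 = d5 + d3/5 = 47/4
  d7 = d2 + d3 = 53/4
  d8 = d7/4 = 53/16
  d9 = 1 - d7/4 = -37/16
  d10 = d7/4 + d2 + d5 = 261/16
Walk from origin (0, 0):
  seg 1: left by d3 = 10 → (-10, 0)
  seg 2: up by d9 = -37/16 → (-10, -37/16)
  seg 3: up by d1 = 3/4 → (-10, -25/16)
  seg 4: up by d2 = 13/4 → (-10, 27/16)
  seg 5: up by d10 = 261/16 → (-10, 18)
  seg 6: left by d3 = 10 → (-20, 18)

d4 = 39/4
d5 = 39/4
d6 = 47/4
d7 = 53/4
d8 = 53/16
d9 = -37/16
d10 = 261/16
endpoint = (-20, 18)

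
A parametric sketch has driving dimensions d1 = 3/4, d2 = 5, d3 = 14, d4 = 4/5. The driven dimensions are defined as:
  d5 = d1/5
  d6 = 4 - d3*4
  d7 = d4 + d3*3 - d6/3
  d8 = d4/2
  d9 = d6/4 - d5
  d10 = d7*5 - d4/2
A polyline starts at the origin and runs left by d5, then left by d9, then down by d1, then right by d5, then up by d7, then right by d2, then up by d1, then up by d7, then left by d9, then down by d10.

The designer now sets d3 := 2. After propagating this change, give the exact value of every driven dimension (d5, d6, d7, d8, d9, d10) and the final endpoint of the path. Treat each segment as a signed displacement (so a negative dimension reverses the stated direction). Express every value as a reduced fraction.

Apply edit: d3 := 2
  d5 = d1/5 = 3/20
  d6 = 4 - d3*4 = -4
  d7 = d4 + d3*3 - d6/3 = 122/15
  d8 = d4/2 = 2/5
  d9 = d6/4 - d5 = -23/20
  d10 = d7*5 - d4/2 = 604/15
Walk from origin (0, 0):
  seg 1: left by d5 = 3/20 → (-3/20, 0)
  seg 2: left by d9 = -23/20 → (1, 0)
  seg 3: down by d1 = 3/4 → (1, -3/4)
  seg 4: right by d5 = 3/20 → (23/20, -3/4)
  seg 5: up by d7 = 122/15 → (23/20, 443/60)
  seg 6: right by d2 = 5 → (123/20, 443/60)
  seg 7: up by d1 = 3/4 → (123/20, 122/15)
  seg 8: up by d7 = 122/15 → (123/20, 244/15)
  seg 9: left by d9 = -23/20 → (73/10, 244/15)
  seg 10: down by d10 = 604/15 → (73/10, -24)

d5 = 3/20
d6 = -4
d7 = 122/15
d8 = 2/5
d9 = -23/20
d10 = 604/15
endpoint = (73/10, -24)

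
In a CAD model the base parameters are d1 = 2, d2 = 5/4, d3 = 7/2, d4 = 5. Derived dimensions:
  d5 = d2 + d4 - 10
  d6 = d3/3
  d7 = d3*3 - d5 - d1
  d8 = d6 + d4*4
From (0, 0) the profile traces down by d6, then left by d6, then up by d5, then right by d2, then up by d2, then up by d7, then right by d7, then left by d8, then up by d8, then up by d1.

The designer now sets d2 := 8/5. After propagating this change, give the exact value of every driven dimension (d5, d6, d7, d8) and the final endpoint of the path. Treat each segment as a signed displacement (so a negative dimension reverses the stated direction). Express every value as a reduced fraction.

d5 = -17/5
d6 = 7/6
d7 = 119/10
d8 = 127/6
endpoint = (-53/6, 321/10)

Apply edit: d2 := 8/5
  d5 = d2 + d4 - 10 = -17/5
  d6 = d3/3 = 7/6
  d7 = d3*3 - d5 - d1 = 119/10
  d8 = d6 + d4*4 = 127/6
Walk from origin (0, 0):
  seg 1: down by d6 = 7/6 → (0, -7/6)
  seg 2: left by d6 = 7/6 → (-7/6, -7/6)
  seg 3: up by d5 = -17/5 → (-7/6, -137/30)
  seg 4: right by d2 = 8/5 → (13/30, -137/30)
  seg 5: up by d2 = 8/5 → (13/30, -89/30)
  seg 6: up by d7 = 119/10 → (13/30, 134/15)
  seg 7: right by d7 = 119/10 → (37/3, 134/15)
  seg 8: left by d8 = 127/6 → (-53/6, 134/15)
  seg 9: up by d8 = 127/6 → (-53/6, 301/10)
  seg 10: up by d1 = 2 → (-53/6, 321/10)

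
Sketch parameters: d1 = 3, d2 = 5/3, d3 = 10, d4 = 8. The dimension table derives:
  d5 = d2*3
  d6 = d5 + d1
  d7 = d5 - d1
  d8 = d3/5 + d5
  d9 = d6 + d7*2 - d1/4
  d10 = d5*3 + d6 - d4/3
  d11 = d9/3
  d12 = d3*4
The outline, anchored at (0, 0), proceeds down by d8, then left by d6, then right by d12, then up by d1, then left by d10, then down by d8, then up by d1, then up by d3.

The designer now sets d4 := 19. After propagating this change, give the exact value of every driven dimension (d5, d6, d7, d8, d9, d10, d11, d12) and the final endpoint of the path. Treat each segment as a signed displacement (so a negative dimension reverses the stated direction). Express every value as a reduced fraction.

d5 = 5
d6 = 8
d7 = 2
d8 = 7
d9 = 45/4
d10 = 50/3
d11 = 15/4
d12 = 40
endpoint = (46/3, 2)

Apply edit: d4 := 19
  d5 = d2*3 = 5
  d6 = d5 + d1 = 8
  d7 = d5 - d1 = 2
  d8 = d3/5 + d5 = 7
  d9 = d6 + d7*2 - d1/4 = 45/4
  d10 = d5*3 + d6 - d4/3 = 50/3
  d11 = d9/3 = 15/4
  d12 = d3*4 = 40
Walk from origin (0, 0):
  seg 1: down by d8 = 7 → (0, -7)
  seg 2: left by d6 = 8 → (-8, -7)
  seg 3: right by d12 = 40 → (32, -7)
  seg 4: up by d1 = 3 → (32, -4)
  seg 5: left by d10 = 50/3 → (46/3, -4)
  seg 6: down by d8 = 7 → (46/3, -11)
  seg 7: up by d1 = 3 → (46/3, -8)
  seg 8: up by d3 = 10 → (46/3, 2)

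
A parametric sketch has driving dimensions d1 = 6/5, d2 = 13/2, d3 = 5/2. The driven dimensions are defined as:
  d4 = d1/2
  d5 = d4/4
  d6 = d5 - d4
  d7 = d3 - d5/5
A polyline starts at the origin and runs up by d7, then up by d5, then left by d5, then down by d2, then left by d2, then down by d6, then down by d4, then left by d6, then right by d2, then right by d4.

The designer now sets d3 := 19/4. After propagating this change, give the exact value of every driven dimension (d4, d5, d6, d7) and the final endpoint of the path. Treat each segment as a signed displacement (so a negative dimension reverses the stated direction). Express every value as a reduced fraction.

Apply edit: d3 := 19/4
  d4 = d1/2 = 3/5
  d5 = d4/4 = 3/20
  d6 = d5 - d4 = -9/20
  d7 = d3 - d5/5 = 118/25
Walk from origin (0, 0):
  seg 1: up by d7 = 118/25 → (0, 118/25)
  seg 2: up by d5 = 3/20 → (0, 487/100)
  seg 3: left by d5 = 3/20 → (-3/20, 487/100)
  seg 4: down by d2 = 13/2 → (-3/20, -163/100)
  seg 5: left by d2 = 13/2 → (-133/20, -163/100)
  seg 6: down by d6 = -9/20 → (-133/20, -59/50)
  seg 7: down by d4 = 3/5 → (-133/20, -89/50)
  seg 8: left by d6 = -9/20 → (-31/5, -89/50)
  seg 9: right by d2 = 13/2 → (3/10, -89/50)
  seg 10: right by d4 = 3/5 → (9/10, -89/50)

d4 = 3/5
d5 = 3/20
d6 = -9/20
d7 = 118/25
endpoint = (9/10, -89/50)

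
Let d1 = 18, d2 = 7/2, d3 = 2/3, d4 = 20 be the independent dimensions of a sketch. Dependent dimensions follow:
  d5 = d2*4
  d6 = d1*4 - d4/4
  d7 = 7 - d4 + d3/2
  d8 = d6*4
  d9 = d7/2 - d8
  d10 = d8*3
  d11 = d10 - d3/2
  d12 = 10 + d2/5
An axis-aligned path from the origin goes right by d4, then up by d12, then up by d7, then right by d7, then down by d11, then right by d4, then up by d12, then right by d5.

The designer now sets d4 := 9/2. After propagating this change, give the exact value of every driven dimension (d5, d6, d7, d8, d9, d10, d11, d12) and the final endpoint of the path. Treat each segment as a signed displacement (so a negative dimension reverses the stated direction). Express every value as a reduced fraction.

Apply edit: d4 := 9/2
  d5 = d2*4 = 14
  d6 = d1*4 - d4/4 = 567/8
  d7 = 7 - d4 + d3/2 = 17/6
  d8 = d6*4 = 567/2
  d9 = d7/2 - d8 = -3385/12
  d10 = d8*3 = 1701/2
  d11 = d10 - d3/2 = 5101/6
  d12 = 10 + d2/5 = 107/10
Walk from origin (0, 0):
  seg 1: right by d4 = 9/2 → (9/2, 0)
  seg 2: up by d12 = 107/10 → (9/2, 107/10)
  seg 3: up by d7 = 17/6 → (9/2, 203/15)
  seg 4: right by d7 = 17/6 → (22/3, 203/15)
  seg 5: down by d11 = 5101/6 → (22/3, -25099/30)
  seg 6: right by d4 = 9/2 → (71/6, -25099/30)
  seg 7: up by d12 = 107/10 → (71/6, -12389/15)
  seg 8: right by d5 = 14 → (155/6, -12389/15)

d5 = 14
d6 = 567/8
d7 = 17/6
d8 = 567/2
d9 = -3385/12
d10 = 1701/2
d11 = 5101/6
d12 = 107/10
endpoint = (155/6, -12389/15)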